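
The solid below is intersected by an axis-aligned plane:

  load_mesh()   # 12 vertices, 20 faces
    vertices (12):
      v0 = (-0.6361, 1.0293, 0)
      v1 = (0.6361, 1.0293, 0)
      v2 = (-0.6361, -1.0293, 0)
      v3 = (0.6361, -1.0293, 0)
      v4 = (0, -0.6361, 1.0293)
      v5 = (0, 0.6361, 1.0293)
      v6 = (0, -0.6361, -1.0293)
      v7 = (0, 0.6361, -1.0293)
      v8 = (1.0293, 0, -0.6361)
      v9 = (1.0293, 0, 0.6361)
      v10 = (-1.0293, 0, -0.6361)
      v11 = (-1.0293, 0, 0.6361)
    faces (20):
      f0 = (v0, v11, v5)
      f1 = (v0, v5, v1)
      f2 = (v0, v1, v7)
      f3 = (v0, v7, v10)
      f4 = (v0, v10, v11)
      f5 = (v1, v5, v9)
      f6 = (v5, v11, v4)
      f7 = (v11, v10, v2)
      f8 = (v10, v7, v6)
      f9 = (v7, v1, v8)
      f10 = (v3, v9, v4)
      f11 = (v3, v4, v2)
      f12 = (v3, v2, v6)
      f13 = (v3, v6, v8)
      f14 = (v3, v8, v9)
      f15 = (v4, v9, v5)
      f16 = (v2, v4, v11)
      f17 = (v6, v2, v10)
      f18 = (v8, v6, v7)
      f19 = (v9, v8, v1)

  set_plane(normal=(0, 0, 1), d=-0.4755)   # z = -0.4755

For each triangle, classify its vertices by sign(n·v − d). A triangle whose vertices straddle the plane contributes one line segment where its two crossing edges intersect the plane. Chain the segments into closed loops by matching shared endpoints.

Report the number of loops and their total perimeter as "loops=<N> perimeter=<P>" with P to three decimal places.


loops=1 perimeter=5.807

Straddling triangles (10 of 20):
  (v0,v1,v7) [++-] → (0.342244, 0.847656, -0.4755)–(-0.342244, 0.847656, -0.4755)  len=0.6845
  (v0,v7,v10) [+--] → (-0.342244, 0.847656, -0.4755)–(-0.930026, 0.259874, -0.4755)  len=0.8312
  (v0,v10,v11) [+-+] → (-0.930026, 0.259874, -0.4755)–(-1.0293, 0, -0.4755)  len=0.2782
  (v11,v10,v2) [+-+] → (-1.0293, 0, -0.4755)–(-0.930026, -0.259874, -0.4755)  len=0.2782
  (v7,v1,v8) [-+-] → (0.342244, 0.847656, -0.4755)–(0.930026, 0.259874, -0.4755)  len=0.8312
  (v3,v2,v6) [++-] → (-0.342244, -0.847656, -0.4755)–(0.342244, -0.847656, -0.4755)  len=0.6845
  (v3,v6,v8) [+--] → (0.342244, -0.847656, -0.4755)–(0.930026, -0.259874, -0.4755)  len=0.8312
  (v3,v8,v9) [+-+] → (0.930026, -0.259874, -0.4755)–(1.0293, 0, -0.4755)  len=0.2782
  (v6,v2,v10) [-+-] → (-0.342244, -0.847656, -0.4755)–(-0.930026, -0.259874, -0.4755)  len=0.8312
  (v9,v8,v1) [+-+] → (1.0293, 0, -0.4755)–(0.930026, 0.259874, -0.4755)  len=0.2782

Chained into 1 loop(s):
  loop 1: 10 segments, perimeter = 5.8067
Total perimeter = 5.807


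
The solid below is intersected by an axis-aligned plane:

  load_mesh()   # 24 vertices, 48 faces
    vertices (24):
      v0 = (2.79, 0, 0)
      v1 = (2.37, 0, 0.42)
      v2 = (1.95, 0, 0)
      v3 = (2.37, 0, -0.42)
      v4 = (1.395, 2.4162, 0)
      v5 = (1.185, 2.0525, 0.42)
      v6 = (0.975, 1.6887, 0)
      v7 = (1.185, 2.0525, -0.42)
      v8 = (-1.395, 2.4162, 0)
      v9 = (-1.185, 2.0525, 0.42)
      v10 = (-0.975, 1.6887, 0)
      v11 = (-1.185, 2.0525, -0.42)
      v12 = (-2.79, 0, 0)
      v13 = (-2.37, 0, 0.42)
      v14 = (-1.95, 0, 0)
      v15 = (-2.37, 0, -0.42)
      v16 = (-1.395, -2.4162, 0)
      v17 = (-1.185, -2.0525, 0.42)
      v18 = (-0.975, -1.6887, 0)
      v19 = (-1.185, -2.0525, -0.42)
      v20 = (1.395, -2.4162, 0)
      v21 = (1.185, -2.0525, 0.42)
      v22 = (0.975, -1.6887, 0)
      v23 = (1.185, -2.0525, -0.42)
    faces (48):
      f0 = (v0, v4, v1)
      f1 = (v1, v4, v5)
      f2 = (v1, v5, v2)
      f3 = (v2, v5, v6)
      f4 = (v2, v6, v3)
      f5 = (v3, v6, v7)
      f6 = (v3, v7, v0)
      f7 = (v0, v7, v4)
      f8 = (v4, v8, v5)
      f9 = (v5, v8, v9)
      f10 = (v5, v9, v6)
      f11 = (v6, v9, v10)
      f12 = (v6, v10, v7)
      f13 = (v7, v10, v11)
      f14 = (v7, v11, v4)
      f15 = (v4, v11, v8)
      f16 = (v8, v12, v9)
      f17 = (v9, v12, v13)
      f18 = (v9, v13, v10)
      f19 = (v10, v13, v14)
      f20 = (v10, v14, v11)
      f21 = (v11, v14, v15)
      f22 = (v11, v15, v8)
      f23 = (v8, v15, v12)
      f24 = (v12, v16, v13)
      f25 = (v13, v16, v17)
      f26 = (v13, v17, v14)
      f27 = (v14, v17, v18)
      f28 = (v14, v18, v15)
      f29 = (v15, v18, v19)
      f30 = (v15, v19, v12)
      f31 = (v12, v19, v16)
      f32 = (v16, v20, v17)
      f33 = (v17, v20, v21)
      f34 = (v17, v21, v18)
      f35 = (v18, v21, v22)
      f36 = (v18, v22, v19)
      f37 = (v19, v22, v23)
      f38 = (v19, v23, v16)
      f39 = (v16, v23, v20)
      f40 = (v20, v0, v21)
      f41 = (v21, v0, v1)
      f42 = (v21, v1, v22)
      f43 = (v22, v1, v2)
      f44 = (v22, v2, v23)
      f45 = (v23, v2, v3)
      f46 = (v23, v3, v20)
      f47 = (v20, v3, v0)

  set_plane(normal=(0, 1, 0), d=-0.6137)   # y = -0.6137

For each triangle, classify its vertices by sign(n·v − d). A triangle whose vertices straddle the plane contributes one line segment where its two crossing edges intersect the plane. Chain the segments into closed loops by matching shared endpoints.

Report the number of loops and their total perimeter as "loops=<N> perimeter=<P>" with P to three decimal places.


Straddling triangles (16 of 48):
  (v12,v16,v13) [+-+] → (-2.43568, -0.6137, 0)–(-2.12236, -0.6137, 0.313323)  len=0.4431
  (v13,v16,v17) [+--] → (-2.12236, -0.6137, 0.313323)–(-2.01568, -0.6137, 0.42)  len=0.1509
  (v13,v17,v14) [+-+] → (-2.01568, -0.6137, 0.42)–(-1.72126, -0.6137, 0.125581)  len=0.4164
  (v14,v17,v18) [+--] → (-1.72126, -0.6137, 0.125581)–(-1.59567, -0.6137, 0)  len=0.1776
  (v14,v18,v15) [+-+] → (-1.59567, -0.6137, 0)–(-1.86304, -0.6137, -0.267365)  len=0.3781
  (v15,v18,v19) [+--] → (-1.86304, -0.6137, -0.267365)–(-2.01568, -0.6137, -0.42)  len=0.2159
  (v15,v19,v12) [+-+] → (-2.01568, -0.6137, -0.42)–(-2.3101, -0.6137, -0.125581)  len=0.4164
  (v12,v19,v16) [+--] → (-2.3101, -0.6137, -0.125581)–(-2.43568, -0.6137, 0)  len=0.1776
  (v20,v0,v21) [-+-] → (2.43568, -0.6137, 0)–(2.3101, -0.6137, 0.125581)  len=0.1776
  (v21,v0,v1) [-++] → (2.3101, -0.6137, 0.125581)–(2.01568, -0.6137, 0.42)  len=0.4164
  (v21,v1,v22) [-+-] → (2.01568, -0.6137, 0.42)–(1.86304, -0.6137, 0.267365)  len=0.2159
  (v22,v1,v2) [-++] → (1.86304, -0.6137, 0.267365)–(1.59567, -0.6137, 0)  len=0.3781
  (v22,v2,v23) [-+-] → (1.59567, -0.6137, 0)–(1.72126, -0.6137, -0.125581)  len=0.1776
  (v23,v2,v3) [-++] → (1.72126, -0.6137, -0.125581)–(2.01568, -0.6137, -0.42)  len=0.4164
  (v23,v3,v20) [-+-] → (2.01568, -0.6137, -0.42)–(2.12236, -0.6137, -0.313323)  len=0.1509
  (v20,v3,v0) [-++] → (2.12236, -0.6137, -0.313323)–(2.43568, -0.6137, 0)  len=0.4431

Chained into 2 loop(s):
  loop 1: 8 segments, perimeter = 2.3759
  loop 2: 8 segments, perimeter = 2.3759
Total perimeter = 4.752

loops=2 perimeter=4.752


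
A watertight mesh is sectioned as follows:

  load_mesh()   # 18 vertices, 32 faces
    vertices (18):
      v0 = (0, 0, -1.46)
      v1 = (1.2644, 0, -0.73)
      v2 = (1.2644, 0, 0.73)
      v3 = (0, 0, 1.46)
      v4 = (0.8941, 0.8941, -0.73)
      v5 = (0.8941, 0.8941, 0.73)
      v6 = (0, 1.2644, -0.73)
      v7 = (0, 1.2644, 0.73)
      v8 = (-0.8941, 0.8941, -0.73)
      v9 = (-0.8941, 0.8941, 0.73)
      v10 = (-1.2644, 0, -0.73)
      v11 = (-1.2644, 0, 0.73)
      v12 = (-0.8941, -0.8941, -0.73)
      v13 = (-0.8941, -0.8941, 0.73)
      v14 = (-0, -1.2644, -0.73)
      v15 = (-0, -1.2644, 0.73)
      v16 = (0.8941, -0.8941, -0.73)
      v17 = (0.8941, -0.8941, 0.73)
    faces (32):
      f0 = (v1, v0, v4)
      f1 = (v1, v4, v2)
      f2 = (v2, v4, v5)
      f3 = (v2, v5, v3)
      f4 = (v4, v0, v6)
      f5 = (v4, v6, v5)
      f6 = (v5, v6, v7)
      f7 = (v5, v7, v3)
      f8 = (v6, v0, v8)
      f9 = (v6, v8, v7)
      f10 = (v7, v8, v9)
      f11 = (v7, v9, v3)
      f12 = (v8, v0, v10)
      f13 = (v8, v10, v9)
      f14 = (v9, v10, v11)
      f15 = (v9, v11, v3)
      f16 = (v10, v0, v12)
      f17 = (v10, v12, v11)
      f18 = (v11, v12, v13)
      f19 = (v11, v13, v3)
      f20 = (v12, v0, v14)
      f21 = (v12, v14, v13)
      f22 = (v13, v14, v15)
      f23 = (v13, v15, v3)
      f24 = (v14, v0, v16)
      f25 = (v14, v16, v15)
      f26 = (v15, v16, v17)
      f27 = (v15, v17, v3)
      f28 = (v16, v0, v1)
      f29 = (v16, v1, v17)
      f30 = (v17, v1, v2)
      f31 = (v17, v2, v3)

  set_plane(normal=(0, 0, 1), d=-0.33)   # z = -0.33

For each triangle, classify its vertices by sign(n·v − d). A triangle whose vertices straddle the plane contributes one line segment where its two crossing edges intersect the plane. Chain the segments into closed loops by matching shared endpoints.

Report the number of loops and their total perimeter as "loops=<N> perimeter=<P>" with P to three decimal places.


loops=1 perimeter=7.742

Straddling triangles (16 of 32):
  (v1,v4,v2) [--+] → (0.995552, 0.649141, -0.33)–(1.2644, 0, -0.33)  len=0.7026
  (v2,v4,v5) [+-+] → (0.995552, 0.649141, -0.33)–(0.8941, 0.8941, -0.33)  len=0.2651
  (v4,v6,v5) [--+] → (0.244959, 1.16295, -0.33)–(0.8941, 0.8941, -0.33)  len=0.7026
  (v5,v6,v7) [+-+] → (0.244959, 1.16295, -0.33)–(0, 1.2644, -0.33)  len=0.2651
  (v6,v8,v7) [--+] → (-0.649141, 0.995552, -0.33)–(0, 1.2644, -0.33)  len=0.7026
  (v7,v8,v9) [+-+] → (-0.649141, 0.995552, -0.33)–(-0.8941, 0.8941, -0.33)  len=0.2651
  (v8,v10,v9) [--+] → (-1.16295, 0.244959, -0.33)–(-0.8941, 0.8941, -0.33)  len=0.7026
  (v9,v10,v11) [+-+] → (-1.16295, 0.244959, -0.33)–(-1.2644, 0, -0.33)  len=0.2651
  (v10,v12,v11) [--+] → (-0.995552, -0.649141, -0.33)–(-1.2644, 0, -0.33)  len=0.7026
  (v11,v12,v13) [+-+] → (-0.995552, -0.649141, -0.33)–(-0.8941, -0.8941, -0.33)  len=0.2651
  (v12,v14,v13) [--+] → (-0.244959, -1.16295, -0.33)–(-0.8941, -0.8941, -0.33)  len=0.7026
  (v13,v14,v15) [+-+] → (-0.244959, -1.16295, -0.33)–(0, -1.2644, -0.33)  len=0.2651
  (v14,v16,v15) [--+] → (0.649141, -0.995552, -0.33)–(0, -1.2644, -0.33)  len=0.7026
  (v15,v16,v17) [+-+] → (0.649141, -0.995552, -0.33)–(0.8941, -0.8941, -0.33)  len=0.2651
  (v16,v1,v17) [--+] → (1.16295, -0.244959, -0.33)–(0.8941, -0.8941, -0.33)  len=0.7026
  (v17,v1,v2) [+-+] → (1.16295, -0.244959, -0.33)–(1.2644, 0, -0.33)  len=0.2651

Chained into 1 loop(s):
  loop 1: 16 segments, perimeter = 7.7420
Total perimeter = 7.742


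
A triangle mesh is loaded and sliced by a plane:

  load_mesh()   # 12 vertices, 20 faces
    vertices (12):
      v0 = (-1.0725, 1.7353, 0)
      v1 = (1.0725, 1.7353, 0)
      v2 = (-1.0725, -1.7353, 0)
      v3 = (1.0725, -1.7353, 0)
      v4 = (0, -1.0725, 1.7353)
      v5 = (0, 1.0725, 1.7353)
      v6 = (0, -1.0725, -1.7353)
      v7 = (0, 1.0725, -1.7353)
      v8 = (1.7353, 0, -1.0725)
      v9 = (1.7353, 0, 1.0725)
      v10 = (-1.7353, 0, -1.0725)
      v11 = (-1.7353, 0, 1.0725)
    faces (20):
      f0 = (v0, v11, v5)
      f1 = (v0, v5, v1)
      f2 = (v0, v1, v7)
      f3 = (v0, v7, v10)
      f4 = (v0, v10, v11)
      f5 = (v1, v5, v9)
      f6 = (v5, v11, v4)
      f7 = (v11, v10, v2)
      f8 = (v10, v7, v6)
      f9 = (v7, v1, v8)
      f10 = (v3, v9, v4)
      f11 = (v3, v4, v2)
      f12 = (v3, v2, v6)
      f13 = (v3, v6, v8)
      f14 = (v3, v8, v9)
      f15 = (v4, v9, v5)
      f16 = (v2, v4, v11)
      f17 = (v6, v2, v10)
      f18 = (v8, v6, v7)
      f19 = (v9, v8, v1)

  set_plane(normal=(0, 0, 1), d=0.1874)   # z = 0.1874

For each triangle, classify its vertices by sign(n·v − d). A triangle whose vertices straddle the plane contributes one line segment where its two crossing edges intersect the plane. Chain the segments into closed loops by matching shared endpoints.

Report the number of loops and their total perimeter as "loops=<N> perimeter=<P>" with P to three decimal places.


loops=1 perimeter=11.269

Straddling triangles (10 of 20):
  (v0,v11,v5) [-++] → (-1.18831, 1.43209, 0.1874)–(-0.956678, 1.66372, 0.1874)  len=0.3276
  (v0,v5,v1) [-+-] → (-0.956678, 1.66372, 0.1874)–(0.956678, 1.66372, 0.1874)  len=1.9134
  (v0,v10,v11) [--+] → (-1.7353, 0, 0.1874)–(-1.18831, 1.43209, 0.1874)  len=1.5330
  (v1,v5,v9) [-++] → (0.956678, 1.66372, 0.1874)–(1.18831, 1.43209, 0.1874)  len=0.3276
  (v11,v10,v2) [+--] → (-1.7353, 0, 0.1874)–(-1.18831, -1.43209, 0.1874)  len=1.5330
  (v3,v9,v4) [-++] → (1.18831, -1.43209, 0.1874)–(0.956678, -1.66372, 0.1874)  len=0.3276
  (v3,v4,v2) [-+-] → (0.956678, -1.66372, 0.1874)–(-0.956678, -1.66372, 0.1874)  len=1.9134
  (v3,v8,v9) [--+] → (1.7353, 0, 0.1874)–(1.18831, -1.43209, 0.1874)  len=1.5330
  (v2,v4,v11) [-++] → (-0.956678, -1.66372, 0.1874)–(-1.18831, -1.43209, 0.1874)  len=0.3276
  (v9,v8,v1) [+--] → (1.7353, 0, 0.1874)–(1.18831, 1.43209, 0.1874)  len=1.5330

Chained into 1 loop(s):
  loop 1: 10 segments, perimeter = 11.2690
Total perimeter = 11.269


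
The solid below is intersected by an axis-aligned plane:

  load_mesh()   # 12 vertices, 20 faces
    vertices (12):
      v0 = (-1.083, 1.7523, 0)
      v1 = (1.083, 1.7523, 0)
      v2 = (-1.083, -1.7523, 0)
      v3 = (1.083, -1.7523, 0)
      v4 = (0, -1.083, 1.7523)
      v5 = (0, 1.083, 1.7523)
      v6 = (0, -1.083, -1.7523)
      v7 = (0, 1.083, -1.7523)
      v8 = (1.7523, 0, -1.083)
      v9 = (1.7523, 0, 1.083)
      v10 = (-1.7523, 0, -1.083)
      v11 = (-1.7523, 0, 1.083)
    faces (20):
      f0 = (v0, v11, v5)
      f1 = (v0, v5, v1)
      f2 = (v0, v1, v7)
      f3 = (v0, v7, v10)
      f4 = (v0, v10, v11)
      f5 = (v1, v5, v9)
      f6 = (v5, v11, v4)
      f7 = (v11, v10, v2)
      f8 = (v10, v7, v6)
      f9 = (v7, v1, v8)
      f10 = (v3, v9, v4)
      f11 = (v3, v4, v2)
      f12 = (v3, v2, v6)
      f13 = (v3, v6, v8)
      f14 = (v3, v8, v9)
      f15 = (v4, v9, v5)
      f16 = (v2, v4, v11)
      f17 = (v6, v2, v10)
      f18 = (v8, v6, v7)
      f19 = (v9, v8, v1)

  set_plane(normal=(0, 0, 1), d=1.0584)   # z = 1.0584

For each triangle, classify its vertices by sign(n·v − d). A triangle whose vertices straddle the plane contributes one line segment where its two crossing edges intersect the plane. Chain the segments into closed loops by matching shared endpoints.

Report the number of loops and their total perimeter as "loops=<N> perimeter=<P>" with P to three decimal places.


Straddling triangles (10 of 20):
  (v0,v11,v5) [-++] → (-1.7371, 0.0398029, 1.0584)–(-0.428861, 1.34804, 1.0584)  len=1.8501
  (v0,v5,v1) [-+-] → (-0.428861, 1.34804, 1.0584)–(0.428861, 1.34804, 1.0584)  len=0.8577
  (v0,v10,v11) [--+] → (-1.7523, 0, 1.0584)–(-1.7371, 0.0398029, 1.0584)  len=0.0426
  (v1,v5,v9) [-++] → (0.428861, 1.34804, 1.0584)–(1.7371, 0.0398029, 1.0584)  len=1.8501
  (v11,v10,v2) [+--] → (-1.7523, 0, 1.0584)–(-1.7371, -0.0398029, 1.0584)  len=0.0426
  (v3,v9,v4) [-++] → (1.7371, -0.0398029, 1.0584)–(0.428861, -1.34804, 1.0584)  len=1.8501
  (v3,v4,v2) [-+-] → (0.428861, -1.34804, 1.0584)–(-0.428861, -1.34804, 1.0584)  len=0.8577
  (v3,v8,v9) [--+] → (1.7523, 0, 1.0584)–(1.7371, -0.0398029, 1.0584)  len=0.0426
  (v2,v4,v11) [-++] → (-0.428861, -1.34804, 1.0584)–(-1.7371, -0.0398029, 1.0584)  len=1.8501
  (v9,v8,v1) [+--] → (1.7523, 0, 1.0584)–(1.7371, 0.0398029, 1.0584)  len=0.0426

Chained into 1 loop(s):
  loop 1: 10 segments, perimeter = 9.2864
Total perimeter = 9.286

loops=1 perimeter=9.286


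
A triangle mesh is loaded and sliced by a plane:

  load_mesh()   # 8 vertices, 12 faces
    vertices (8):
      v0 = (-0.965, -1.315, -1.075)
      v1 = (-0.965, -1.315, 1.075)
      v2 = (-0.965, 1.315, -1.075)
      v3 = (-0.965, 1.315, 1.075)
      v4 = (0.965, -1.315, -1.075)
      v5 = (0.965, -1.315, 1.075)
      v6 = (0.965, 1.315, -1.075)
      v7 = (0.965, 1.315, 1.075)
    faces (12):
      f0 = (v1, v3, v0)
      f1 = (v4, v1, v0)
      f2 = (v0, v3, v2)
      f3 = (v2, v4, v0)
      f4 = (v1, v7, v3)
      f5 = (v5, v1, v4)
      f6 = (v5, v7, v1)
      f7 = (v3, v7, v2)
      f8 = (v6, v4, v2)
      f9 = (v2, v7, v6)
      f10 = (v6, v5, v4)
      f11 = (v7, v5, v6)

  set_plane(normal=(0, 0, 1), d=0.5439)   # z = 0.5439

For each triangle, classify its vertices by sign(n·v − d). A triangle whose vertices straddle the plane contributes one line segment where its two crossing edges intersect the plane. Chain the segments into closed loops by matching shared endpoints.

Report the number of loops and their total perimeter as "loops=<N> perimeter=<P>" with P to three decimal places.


loops=1 perimeter=9.120

Straddling triangles (8 of 12):
  (v1,v3,v0) [++-] → (-0.965, 0.665329, 0.5439)–(-0.965, -1.315, 0.5439)  len=1.9803
  (v4,v1,v0) [-+-] → (-0.488245, -1.315, 0.5439)–(-0.965, -1.315, 0.5439)  len=0.4768
  (v0,v3,v2) [-+-] → (-0.965, 0.665329, 0.5439)–(-0.965, 1.315, 0.5439)  len=0.6497
  (v5,v1,v4) [++-] → (-0.488245, -1.315, 0.5439)–(0.965, -1.315, 0.5439)  len=1.4532
  (v3,v7,v2) [++-] → (0.488245, 1.315, 0.5439)–(-0.965, 1.315, 0.5439)  len=1.4532
  (v2,v7,v6) [-+-] → (0.488245, 1.315, 0.5439)–(0.965, 1.315, 0.5439)  len=0.4768
  (v6,v5,v4) [-+-] → (0.965, -0.665329, 0.5439)–(0.965, -1.315, 0.5439)  len=0.6497
  (v7,v5,v6) [++-] → (0.965, -0.665329, 0.5439)–(0.965, 1.315, 0.5439)  len=1.9803

Chained into 1 loop(s):
  loop 1: 8 segments, perimeter = 9.1200
Total perimeter = 9.120


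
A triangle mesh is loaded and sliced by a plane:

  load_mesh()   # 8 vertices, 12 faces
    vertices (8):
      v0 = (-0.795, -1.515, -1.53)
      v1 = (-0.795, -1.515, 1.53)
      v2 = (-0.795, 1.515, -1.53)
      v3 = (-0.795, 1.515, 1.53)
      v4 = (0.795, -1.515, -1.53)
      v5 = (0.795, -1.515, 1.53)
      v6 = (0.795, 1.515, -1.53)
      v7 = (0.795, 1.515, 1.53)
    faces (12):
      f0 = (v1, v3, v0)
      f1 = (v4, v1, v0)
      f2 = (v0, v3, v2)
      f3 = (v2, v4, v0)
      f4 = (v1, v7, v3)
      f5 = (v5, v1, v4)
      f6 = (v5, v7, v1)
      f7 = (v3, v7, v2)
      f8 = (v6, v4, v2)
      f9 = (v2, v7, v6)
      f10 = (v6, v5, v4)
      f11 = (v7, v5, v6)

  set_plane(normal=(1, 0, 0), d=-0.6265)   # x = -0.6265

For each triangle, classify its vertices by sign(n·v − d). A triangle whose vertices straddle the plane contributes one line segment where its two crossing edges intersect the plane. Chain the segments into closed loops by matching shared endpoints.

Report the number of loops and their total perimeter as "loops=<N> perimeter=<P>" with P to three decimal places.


loops=1 perimeter=12.180

Straddling triangles (8 of 12):
  (v4,v1,v0) [+--] → (-0.6265, -1.515, 1.20572)–(-0.6265, -1.515, -1.53)  len=2.7357
  (v2,v4,v0) [-+-] → (-0.6265, 1.1939, -1.53)–(-0.6265, -1.515, -1.53)  len=2.7089
  (v1,v7,v3) [-+-] → (-0.6265, -1.1939, 1.53)–(-0.6265, 1.515, 1.53)  len=2.7089
  (v5,v1,v4) [+-+] → (-0.6265, -1.515, 1.53)–(-0.6265, -1.515, 1.20572)  len=0.3243
  (v5,v7,v1) [++-] → (-0.6265, -1.1939, 1.53)–(-0.6265, -1.515, 1.53)  len=0.3211
  (v3,v7,v2) [-+-] → (-0.6265, 1.515, 1.53)–(-0.6265, 1.515, -1.20572)  len=2.7357
  (v6,v4,v2) [++-] → (-0.6265, 1.1939, -1.53)–(-0.6265, 1.515, -1.53)  len=0.3211
  (v2,v7,v6) [-++] → (-0.6265, 1.515, -1.20572)–(-0.6265, 1.515, -1.53)  len=0.3243

Chained into 1 loop(s):
  loop 1: 8 segments, perimeter = 12.1800
Total perimeter = 12.180


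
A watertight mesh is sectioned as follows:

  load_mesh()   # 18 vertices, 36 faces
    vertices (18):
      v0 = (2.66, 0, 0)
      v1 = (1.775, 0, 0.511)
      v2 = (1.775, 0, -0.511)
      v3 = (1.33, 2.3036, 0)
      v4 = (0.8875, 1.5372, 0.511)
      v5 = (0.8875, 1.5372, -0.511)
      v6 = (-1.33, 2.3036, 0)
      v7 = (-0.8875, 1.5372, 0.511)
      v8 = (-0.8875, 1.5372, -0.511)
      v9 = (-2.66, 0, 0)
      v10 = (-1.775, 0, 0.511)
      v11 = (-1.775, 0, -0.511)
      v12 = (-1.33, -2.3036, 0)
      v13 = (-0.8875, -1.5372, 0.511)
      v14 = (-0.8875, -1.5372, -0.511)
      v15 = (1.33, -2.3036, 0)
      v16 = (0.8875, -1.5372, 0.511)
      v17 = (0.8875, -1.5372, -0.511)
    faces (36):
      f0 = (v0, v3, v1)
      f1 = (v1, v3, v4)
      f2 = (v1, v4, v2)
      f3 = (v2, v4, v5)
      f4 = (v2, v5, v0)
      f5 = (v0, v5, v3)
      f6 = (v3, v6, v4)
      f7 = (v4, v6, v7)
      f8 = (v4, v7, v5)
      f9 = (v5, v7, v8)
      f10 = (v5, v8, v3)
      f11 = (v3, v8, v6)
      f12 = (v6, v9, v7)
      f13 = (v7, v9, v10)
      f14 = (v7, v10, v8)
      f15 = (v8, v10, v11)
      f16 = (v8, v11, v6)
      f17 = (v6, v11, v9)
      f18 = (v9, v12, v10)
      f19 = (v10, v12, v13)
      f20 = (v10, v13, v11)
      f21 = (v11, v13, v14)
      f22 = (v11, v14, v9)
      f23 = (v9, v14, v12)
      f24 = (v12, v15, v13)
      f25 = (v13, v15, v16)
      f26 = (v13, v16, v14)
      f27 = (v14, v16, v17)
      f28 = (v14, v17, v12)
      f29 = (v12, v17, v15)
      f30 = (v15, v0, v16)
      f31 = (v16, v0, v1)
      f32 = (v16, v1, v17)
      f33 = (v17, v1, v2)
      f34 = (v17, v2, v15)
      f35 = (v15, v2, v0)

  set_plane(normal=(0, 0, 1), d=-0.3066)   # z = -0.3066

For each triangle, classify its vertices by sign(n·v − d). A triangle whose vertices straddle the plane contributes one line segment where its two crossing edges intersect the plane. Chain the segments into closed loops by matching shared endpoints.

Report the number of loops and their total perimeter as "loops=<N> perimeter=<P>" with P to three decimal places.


Straddling triangles (24 of 36):
  (v1,v4,v2) [++-] → (1.5975, 0.30744, -0.3066)–(1.775, 0, -0.3066)  len=0.3550
  (v2,v4,v5) [-+-] → (1.5975, 0.30744, -0.3066)–(0.8875, 1.5372, -0.3066)  len=1.4200
  (v2,v5,v0) [--+] → (1.5965, 0.92232, -0.3066)–(2.129, 0, -0.3066)  len=1.0650
  (v0,v5,v3) [+-+] → (1.5965, 0.92232, -0.3066)–(1.0645, 1.84376, -0.3066)  len=1.0640
  (v4,v7,v5) [++-] → (0.5325, 1.5372, -0.3066)–(0.8875, 1.5372, -0.3066)  len=0.3550
  (v5,v7,v8) [-+-] → (0.5325, 1.5372, -0.3066)–(-0.8875, 1.5372, -0.3066)  len=1.4200
  (v5,v8,v3) [--+] → (-0.0005, 1.84376, -0.3066)–(1.0645, 1.84376, -0.3066)  len=1.0650
  (v3,v8,v6) [+-+] → (-0.0005, 1.84376, -0.3066)–(-1.0645, 1.84376, -0.3066)  len=1.0640
  (v7,v10,v8) [++-] → (-1.065, 1.22976, -0.3066)–(-0.8875, 1.5372, -0.3066)  len=0.3550
  (v8,v10,v11) [-+-] → (-1.065, 1.22976, -0.3066)–(-1.775, 0, -0.3066)  len=1.4200
  (v8,v11,v6) [--+] → (-1.597, 0.92144, -0.3066)–(-1.0645, 1.84376, -0.3066)  len=1.0650
  (v6,v11,v9) [+-+] → (-1.597, 0.92144, -0.3066)–(-2.129, 0, -0.3066)  len=1.0640
  (v10,v13,v11) [++-] → (-1.5975, -0.30744, -0.3066)–(-1.775, 0, -0.3066)  len=0.3550
  (v11,v13,v14) [-+-] → (-1.5975, -0.30744, -0.3066)–(-0.8875, -1.5372, -0.3066)  len=1.4200
  (v11,v14,v9) [--+] → (-1.5965, -0.92232, -0.3066)–(-2.129, 0, -0.3066)  len=1.0650
  (v9,v14,v12) [+-+] → (-1.5965, -0.92232, -0.3066)–(-1.0645, -1.84376, -0.3066)  len=1.0640
  (v13,v16,v14) [++-] → (-0.5325, -1.5372, -0.3066)–(-0.8875, -1.5372, -0.3066)  len=0.3550
  (v14,v16,v17) [-+-] → (-0.5325, -1.5372, -0.3066)–(0.8875, -1.5372, -0.3066)  len=1.4200
  (v14,v17,v12) [--+] → (0.0005, -1.84376, -0.3066)–(-1.0645, -1.84376, -0.3066)  len=1.0650
  (v12,v17,v15) [+-+] → (0.0005, -1.84376, -0.3066)–(1.0645, -1.84376, -0.3066)  len=1.0640
  (v16,v1,v17) [++-] → (1.065, -1.22976, -0.3066)–(0.8875, -1.5372, -0.3066)  len=0.3550
  (v17,v1,v2) [-+-] → (1.065, -1.22976, -0.3066)–(1.775, 0, -0.3066)  len=1.4200
  (v17,v2,v15) [--+] → (1.597, -0.92144, -0.3066)–(1.0645, -1.84376, -0.3066)  len=1.0650
  (v15,v2,v0) [+-+] → (1.597, -0.92144, -0.3066)–(2.129, 0, -0.3066)  len=1.0640

Chained into 2 loop(s):
  loop 1: 12 segments, perimeter = 10.6500
  loop 2: 12 segments, perimeter = 12.7740
Total perimeter = 23.424

loops=2 perimeter=23.424


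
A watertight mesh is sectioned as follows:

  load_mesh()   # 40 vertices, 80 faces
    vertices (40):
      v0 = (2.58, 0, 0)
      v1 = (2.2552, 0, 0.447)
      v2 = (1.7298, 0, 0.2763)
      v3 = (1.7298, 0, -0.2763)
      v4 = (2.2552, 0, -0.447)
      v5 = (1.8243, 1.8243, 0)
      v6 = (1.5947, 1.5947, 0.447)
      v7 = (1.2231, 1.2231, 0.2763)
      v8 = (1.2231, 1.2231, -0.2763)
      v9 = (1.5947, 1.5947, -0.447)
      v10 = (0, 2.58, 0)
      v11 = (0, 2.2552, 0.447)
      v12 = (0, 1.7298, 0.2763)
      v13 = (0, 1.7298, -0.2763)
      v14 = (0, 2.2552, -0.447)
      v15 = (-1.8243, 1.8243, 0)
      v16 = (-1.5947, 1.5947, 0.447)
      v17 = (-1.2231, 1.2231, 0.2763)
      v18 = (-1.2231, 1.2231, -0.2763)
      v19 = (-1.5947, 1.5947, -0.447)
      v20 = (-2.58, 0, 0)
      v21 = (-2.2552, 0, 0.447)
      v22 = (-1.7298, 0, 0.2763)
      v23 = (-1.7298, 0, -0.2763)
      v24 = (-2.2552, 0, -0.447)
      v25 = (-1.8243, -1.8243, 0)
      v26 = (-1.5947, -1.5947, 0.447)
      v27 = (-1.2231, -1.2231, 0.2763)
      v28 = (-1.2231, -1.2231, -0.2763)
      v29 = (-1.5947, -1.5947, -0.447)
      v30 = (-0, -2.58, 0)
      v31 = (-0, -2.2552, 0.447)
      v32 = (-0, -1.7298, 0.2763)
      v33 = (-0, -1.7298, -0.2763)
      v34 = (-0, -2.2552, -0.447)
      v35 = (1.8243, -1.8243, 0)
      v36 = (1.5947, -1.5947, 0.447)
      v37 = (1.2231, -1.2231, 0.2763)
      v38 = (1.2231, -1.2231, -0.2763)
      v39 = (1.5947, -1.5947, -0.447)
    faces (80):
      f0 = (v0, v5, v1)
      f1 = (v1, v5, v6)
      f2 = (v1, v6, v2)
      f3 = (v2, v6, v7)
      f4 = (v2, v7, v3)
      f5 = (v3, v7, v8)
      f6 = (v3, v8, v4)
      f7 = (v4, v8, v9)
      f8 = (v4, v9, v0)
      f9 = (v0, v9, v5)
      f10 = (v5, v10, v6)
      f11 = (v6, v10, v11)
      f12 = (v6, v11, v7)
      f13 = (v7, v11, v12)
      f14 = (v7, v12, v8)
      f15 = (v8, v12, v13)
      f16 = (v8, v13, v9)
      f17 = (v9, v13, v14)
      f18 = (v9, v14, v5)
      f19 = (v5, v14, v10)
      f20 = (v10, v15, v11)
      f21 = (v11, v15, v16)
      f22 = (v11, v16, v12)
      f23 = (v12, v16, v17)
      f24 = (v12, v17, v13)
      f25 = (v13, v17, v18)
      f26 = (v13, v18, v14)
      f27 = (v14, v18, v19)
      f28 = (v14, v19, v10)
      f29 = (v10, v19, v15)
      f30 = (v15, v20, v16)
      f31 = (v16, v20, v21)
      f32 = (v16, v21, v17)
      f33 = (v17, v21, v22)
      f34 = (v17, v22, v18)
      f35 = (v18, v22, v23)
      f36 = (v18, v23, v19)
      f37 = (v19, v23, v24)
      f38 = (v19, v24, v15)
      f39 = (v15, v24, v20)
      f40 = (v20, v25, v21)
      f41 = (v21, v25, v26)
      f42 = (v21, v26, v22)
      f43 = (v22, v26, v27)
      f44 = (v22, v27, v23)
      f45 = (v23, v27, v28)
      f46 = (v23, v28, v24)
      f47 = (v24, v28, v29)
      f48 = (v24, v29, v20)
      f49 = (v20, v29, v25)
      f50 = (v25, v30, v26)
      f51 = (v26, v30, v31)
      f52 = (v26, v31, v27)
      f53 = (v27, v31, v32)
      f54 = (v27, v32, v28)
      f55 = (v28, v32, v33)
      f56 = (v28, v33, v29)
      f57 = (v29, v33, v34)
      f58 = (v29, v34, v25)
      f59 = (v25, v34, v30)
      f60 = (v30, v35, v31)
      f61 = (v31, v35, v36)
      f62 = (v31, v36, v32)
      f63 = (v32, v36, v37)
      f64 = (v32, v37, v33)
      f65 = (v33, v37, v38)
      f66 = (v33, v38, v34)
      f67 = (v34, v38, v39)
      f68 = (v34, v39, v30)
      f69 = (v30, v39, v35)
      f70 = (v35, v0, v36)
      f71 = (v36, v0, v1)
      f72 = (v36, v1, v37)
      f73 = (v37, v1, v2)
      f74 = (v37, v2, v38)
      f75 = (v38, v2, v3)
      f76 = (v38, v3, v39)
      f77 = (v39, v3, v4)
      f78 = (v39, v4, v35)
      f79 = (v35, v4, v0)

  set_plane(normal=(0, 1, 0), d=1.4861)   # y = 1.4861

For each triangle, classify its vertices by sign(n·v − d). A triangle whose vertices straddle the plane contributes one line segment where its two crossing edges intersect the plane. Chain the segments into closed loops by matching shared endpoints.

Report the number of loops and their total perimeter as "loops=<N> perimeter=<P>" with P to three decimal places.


loops=2 perimeter=7.585

Straddling triangles (24 of 80):
  (v0,v5,v1) [-+-] → (1.9644, 1.4861, 0)–(1.90418, 1.4861, 0.0828676)  len=0.1024
  (v1,v5,v6) [-++] → (1.90418, 1.4861, 0.0828676)–(1.63968, 1.4861, 0.447)  len=0.4501
  (v1,v6,v2) [-+-] → (1.63968, 1.4861, 0.447)–(1.6039, 1.4861, 0.435375)  len=0.0376
  (v2,v6,v7) [-+-] → (1.6039, 1.4861, 0.435375)–(1.4861, 1.4861, 0.397113)  len=0.1239
  (v4,v8,v9) [--+] → (1.4861, 1.4861, -0.397113)–(1.63968, 1.4861, -0.447)  len=0.1615
  (v4,v9,v0) [-+-] → (1.63968, 1.4861, -0.447)–(1.6618, 1.4861, -0.416559)  len=0.0376
  (v0,v9,v5) [-++] → (1.6618, 1.4861, -0.416559)–(1.9644, 1.4861, 0)  len=0.5149
  (v6,v11,v7) [++-] → (0.911429, 1.4861, 0.319798)–(1.4861, 1.4861, 0.397113)  len=0.5798
  (v7,v11,v12) [-++] → (0.911429, 1.4861, 0.319798)–(0.588256, 1.4861, 0.2763)  len=0.3261
  (v7,v12,v8) [-+-] → (0.588256, 1.4861, 0.2763)–(0.588256, 1.4861, 0.0105242)  len=0.2658
  (v8,v12,v13) [-++] → (0.588256, 1.4861, 0.0105242)–(0.588256, 1.4861, -0.2763)  len=0.2868
  (v8,v13,v9) [-++] → (0.588256, 1.4861, -0.2763)–(1.4861, 1.4861, -0.397113)  len=0.9059
  (v12,v16,v17) [++-] → (-1.4861, 1.4861, 0.397113)–(-0.588256, 1.4861, 0.2763)  len=0.9059
  (v12,v17,v13) [+-+] → (-0.588256, 1.4861, 0.2763)–(-0.588256, 1.4861, -0.0105242)  len=0.2868
  (v13,v17,v18) [+--] → (-0.588256, 1.4861, -0.0105242)–(-0.588256, 1.4861, -0.2763)  len=0.2658
  (v13,v18,v14) [+-+] → (-0.588256, 1.4861, -0.2763)–(-0.911429, 1.4861, -0.319798)  len=0.3261
  (v14,v18,v19) [+-+] → (-0.911429, 1.4861, -0.319798)–(-1.4861, 1.4861, -0.397113)  len=0.5798
  (v15,v20,v16) [+-+] → (-1.9644, 1.4861, 0)–(-1.6618, 1.4861, 0.416559)  len=0.5149
  (v16,v20,v21) [+--] → (-1.6618, 1.4861, 0.416559)–(-1.63968, 1.4861, 0.447)  len=0.0376
  (v16,v21,v17) [+--] → (-1.63968, 1.4861, 0.447)–(-1.4861, 1.4861, 0.397113)  len=0.1615
  (v18,v23,v19) [--+] → (-1.6039, 1.4861, -0.435375)–(-1.4861, 1.4861, -0.397113)  len=0.1239
  (v19,v23,v24) [+--] → (-1.6039, 1.4861, -0.435375)–(-1.63968, 1.4861, -0.447)  len=0.0376
  (v19,v24,v15) [+-+] → (-1.63968, 1.4861, -0.447)–(-1.90418, 1.4861, -0.0828676)  len=0.4501
  (v15,v24,v20) [+--] → (-1.90418, 1.4861, -0.0828676)–(-1.9644, 1.4861, 0)  len=0.1024

Chained into 2 loop(s):
  loop 1: 12 segments, perimeter = 3.7924
  loop 2: 12 segments, perimeter = 3.7924
Total perimeter = 7.585


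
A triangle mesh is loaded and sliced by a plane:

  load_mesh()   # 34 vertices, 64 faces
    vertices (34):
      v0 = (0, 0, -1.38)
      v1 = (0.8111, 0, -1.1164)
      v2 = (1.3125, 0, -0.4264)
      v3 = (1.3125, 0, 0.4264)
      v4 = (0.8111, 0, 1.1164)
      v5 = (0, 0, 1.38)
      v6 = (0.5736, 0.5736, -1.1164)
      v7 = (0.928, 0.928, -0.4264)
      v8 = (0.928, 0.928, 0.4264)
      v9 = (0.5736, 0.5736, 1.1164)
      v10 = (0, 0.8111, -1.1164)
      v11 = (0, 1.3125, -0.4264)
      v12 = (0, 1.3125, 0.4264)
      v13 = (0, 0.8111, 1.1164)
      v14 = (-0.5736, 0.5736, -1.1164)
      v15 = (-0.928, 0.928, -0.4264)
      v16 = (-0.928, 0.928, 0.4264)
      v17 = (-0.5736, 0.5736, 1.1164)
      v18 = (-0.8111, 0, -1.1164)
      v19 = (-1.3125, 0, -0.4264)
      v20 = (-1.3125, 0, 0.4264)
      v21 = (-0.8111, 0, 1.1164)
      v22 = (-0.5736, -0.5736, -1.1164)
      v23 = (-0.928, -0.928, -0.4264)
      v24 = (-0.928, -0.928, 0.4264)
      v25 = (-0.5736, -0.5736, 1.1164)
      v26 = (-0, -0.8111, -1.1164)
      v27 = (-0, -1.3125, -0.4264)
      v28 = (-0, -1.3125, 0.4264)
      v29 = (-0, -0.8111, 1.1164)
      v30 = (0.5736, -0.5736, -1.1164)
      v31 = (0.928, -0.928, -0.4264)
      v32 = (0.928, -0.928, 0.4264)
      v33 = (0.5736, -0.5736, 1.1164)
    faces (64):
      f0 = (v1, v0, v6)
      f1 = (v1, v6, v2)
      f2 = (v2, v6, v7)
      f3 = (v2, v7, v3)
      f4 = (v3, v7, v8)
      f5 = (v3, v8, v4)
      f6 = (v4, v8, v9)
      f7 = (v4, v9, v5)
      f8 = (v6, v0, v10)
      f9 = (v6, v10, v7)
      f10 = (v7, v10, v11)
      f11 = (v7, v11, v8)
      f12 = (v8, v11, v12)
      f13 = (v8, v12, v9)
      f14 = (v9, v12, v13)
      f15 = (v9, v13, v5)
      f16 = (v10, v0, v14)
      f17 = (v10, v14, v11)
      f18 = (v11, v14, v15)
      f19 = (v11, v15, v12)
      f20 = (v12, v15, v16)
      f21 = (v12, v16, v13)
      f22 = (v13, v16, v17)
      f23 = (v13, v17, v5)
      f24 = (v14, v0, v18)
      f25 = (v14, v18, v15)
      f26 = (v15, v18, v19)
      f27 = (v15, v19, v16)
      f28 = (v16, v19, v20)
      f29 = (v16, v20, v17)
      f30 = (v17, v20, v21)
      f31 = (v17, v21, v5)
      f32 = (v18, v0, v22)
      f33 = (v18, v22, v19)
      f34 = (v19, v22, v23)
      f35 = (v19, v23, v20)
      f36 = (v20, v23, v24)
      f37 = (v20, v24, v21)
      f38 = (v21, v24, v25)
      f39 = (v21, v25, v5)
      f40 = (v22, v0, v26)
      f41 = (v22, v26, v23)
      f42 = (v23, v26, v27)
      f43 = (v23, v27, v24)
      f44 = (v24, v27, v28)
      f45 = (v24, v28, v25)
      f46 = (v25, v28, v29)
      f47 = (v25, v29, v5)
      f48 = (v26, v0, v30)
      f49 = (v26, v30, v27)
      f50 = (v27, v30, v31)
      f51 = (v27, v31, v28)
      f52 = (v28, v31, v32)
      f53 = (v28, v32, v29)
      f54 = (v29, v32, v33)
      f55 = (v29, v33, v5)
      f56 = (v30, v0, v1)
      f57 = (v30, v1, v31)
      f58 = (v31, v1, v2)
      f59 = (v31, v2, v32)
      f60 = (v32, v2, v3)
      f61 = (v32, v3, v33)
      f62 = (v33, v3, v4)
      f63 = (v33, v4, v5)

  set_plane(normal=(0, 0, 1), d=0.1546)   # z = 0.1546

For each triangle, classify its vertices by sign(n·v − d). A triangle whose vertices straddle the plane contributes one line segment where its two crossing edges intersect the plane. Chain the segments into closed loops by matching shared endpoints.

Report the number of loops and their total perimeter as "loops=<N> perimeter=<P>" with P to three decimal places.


Straddling triangles (16 of 64):
  (v2,v7,v3) [--+] → (1.18995, 0.295767, 0.1546)–(1.3125, 0, 0.1546)  len=0.3201
  (v3,v7,v8) [+-+] → (1.18995, 0.295767, 0.1546)–(0.928, 0.928, 0.1546)  len=0.6844
  (v7,v11,v8) [--+] → (0.632233, 1.05055, 0.1546)–(0.928, 0.928, 0.1546)  len=0.3201
  (v8,v11,v12) [+-+] → (0.632233, 1.05055, 0.1546)–(0, 1.3125, 0.1546)  len=0.6844
  (v11,v15,v12) [--+] → (-0.295767, 1.18995, 0.1546)–(0, 1.3125, 0.1546)  len=0.3201
  (v12,v15,v16) [+-+] → (-0.295767, 1.18995, 0.1546)–(-0.928, 0.928, 0.1546)  len=0.6844
  (v15,v19,v16) [--+] → (-1.05055, 0.632233, 0.1546)–(-0.928, 0.928, 0.1546)  len=0.3201
  (v16,v19,v20) [+-+] → (-1.05055, 0.632233, 0.1546)–(-1.3125, 0, 0.1546)  len=0.6844
  (v19,v23,v20) [--+] → (-1.18995, -0.295767, 0.1546)–(-1.3125, 0, 0.1546)  len=0.3201
  (v20,v23,v24) [+-+] → (-1.18995, -0.295767, 0.1546)–(-0.928, -0.928, 0.1546)  len=0.6844
  (v23,v27,v24) [--+] → (-0.632233, -1.05055, 0.1546)–(-0.928, -0.928, 0.1546)  len=0.3201
  (v24,v27,v28) [+-+] → (-0.632233, -1.05055, 0.1546)–(0, -1.3125, 0.1546)  len=0.6844
  (v27,v31,v28) [--+] → (0.295767, -1.18995, 0.1546)–(0, -1.3125, 0.1546)  len=0.3201
  (v28,v31,v32) [+-+] → (0.295767, -1.18995, 0.1546)–(0.928, -0.928, 0.1546)  len=0.6844
  (v31,v2,v32) [--+] → (1.05055, -0.632233, 0.1546)–(0.928, -0.928, 0.1546)  len=0.3201
  (v32,v2,v3) [+-+] → (1.05055, -0.632233, 0.1546)–(1.3125, 0, 0.1546)  len=0.6844

Chained into 1 loop(s):
  loop 1: 16 segments, perimeter = 8.0360
Total perimeter = 8.036

loops=1 perimeter=8.036


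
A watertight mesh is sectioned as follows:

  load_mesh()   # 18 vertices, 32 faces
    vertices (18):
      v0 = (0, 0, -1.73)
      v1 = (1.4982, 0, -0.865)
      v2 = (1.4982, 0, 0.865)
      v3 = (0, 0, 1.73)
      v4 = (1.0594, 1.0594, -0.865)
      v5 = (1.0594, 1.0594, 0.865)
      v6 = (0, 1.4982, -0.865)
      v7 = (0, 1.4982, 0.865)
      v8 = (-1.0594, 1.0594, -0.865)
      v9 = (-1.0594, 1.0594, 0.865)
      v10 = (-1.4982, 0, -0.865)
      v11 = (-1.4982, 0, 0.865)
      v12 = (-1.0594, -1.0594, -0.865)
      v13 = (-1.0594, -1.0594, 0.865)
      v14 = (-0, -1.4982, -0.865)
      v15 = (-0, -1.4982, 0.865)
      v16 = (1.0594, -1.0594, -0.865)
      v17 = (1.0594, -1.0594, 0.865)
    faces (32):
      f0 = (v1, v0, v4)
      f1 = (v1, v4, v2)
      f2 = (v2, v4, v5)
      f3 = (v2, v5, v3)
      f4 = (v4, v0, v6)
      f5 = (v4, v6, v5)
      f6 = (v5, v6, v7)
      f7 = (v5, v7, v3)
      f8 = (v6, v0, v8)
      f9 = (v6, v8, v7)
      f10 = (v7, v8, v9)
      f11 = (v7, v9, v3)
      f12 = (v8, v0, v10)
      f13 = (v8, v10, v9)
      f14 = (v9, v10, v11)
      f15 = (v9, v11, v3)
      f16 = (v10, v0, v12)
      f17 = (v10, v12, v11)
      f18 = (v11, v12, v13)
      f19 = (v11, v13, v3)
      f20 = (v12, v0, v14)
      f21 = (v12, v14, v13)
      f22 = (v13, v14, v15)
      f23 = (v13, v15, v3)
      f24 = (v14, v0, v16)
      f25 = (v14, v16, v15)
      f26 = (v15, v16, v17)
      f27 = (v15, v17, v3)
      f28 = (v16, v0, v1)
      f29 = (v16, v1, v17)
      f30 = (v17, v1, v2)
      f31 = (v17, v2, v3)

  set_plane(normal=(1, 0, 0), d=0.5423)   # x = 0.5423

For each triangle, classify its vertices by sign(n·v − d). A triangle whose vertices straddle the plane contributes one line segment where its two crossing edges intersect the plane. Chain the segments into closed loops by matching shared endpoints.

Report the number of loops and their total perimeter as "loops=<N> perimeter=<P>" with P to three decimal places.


Straddling triangles (12 of 32):
  (v1,v0,v4) [+-+] → (0.5423, 0, -1.4169)–(0.5423, 0.5423, -1.28721)  len=0.5576
  (v2,v5,v3) [++-] → (0.5423, 0.5423, 1.28721)–(0.5423, 0, 1.4169)  len=0.5576
  (v4,v0,v6) [+--] → (0.5423, 0.5423, -1.28721)–(0.5423, 1.27358, -0.865)  len=0.8444
  (v4,v6,v5) [+-+] → (0.5423, 1.27358, -0.865)–(0.5423, 1.27358, 0.0205758)  len=0.8856
  (v5,v6,v7) [+--] → (0.5423, 1.27358, 0.0205758)–(0.5423, 1.27358, 0.865)  len=0.8444
  (v5,v7,v3) [+--] → (0.5423, 1.27358, 0.865)–(0.5423, 0.5423, 1.28721)  len=0.8444
  (v14,v0,v16) [--+] → (0.5423, -0.5423, -1.28721)–(0.5423, -1.27358, -0.865)  len=0.8444
  (v14,v16,v15) [-+-] → (0.5423, -1.27358, -0.865)–(0.5423, -1.27358, -0.0205758)  len=0.8444
  (v15,v16,v17) [-++] → (0.5423, -1.27358, -0.0205758)–(0.5423, -1.27358, 0.865)  len=0.8856
  (v15,v17,v3) [-+-] → (0.5423, -1.27358, 0.865)–(0.5423, -0.5423, 1.28721)  len=0.8444
  (v16,v0,v1) [+-+] → (0.5423, -0.5423, -1.28721)–(0.5423, 0, -1.4169)  len=0.5576
  (v17,v2,v3) [++-] → (0.5423, 0, 1.4169)–(0.5423, -0.5423, 1.28721)  len=0.5576

Chained into 1 loop(s):
  loop 1: 12 segments, perimeter = 9.0680
Total perimeter = 9.068

loops=1 perimeter=9.068


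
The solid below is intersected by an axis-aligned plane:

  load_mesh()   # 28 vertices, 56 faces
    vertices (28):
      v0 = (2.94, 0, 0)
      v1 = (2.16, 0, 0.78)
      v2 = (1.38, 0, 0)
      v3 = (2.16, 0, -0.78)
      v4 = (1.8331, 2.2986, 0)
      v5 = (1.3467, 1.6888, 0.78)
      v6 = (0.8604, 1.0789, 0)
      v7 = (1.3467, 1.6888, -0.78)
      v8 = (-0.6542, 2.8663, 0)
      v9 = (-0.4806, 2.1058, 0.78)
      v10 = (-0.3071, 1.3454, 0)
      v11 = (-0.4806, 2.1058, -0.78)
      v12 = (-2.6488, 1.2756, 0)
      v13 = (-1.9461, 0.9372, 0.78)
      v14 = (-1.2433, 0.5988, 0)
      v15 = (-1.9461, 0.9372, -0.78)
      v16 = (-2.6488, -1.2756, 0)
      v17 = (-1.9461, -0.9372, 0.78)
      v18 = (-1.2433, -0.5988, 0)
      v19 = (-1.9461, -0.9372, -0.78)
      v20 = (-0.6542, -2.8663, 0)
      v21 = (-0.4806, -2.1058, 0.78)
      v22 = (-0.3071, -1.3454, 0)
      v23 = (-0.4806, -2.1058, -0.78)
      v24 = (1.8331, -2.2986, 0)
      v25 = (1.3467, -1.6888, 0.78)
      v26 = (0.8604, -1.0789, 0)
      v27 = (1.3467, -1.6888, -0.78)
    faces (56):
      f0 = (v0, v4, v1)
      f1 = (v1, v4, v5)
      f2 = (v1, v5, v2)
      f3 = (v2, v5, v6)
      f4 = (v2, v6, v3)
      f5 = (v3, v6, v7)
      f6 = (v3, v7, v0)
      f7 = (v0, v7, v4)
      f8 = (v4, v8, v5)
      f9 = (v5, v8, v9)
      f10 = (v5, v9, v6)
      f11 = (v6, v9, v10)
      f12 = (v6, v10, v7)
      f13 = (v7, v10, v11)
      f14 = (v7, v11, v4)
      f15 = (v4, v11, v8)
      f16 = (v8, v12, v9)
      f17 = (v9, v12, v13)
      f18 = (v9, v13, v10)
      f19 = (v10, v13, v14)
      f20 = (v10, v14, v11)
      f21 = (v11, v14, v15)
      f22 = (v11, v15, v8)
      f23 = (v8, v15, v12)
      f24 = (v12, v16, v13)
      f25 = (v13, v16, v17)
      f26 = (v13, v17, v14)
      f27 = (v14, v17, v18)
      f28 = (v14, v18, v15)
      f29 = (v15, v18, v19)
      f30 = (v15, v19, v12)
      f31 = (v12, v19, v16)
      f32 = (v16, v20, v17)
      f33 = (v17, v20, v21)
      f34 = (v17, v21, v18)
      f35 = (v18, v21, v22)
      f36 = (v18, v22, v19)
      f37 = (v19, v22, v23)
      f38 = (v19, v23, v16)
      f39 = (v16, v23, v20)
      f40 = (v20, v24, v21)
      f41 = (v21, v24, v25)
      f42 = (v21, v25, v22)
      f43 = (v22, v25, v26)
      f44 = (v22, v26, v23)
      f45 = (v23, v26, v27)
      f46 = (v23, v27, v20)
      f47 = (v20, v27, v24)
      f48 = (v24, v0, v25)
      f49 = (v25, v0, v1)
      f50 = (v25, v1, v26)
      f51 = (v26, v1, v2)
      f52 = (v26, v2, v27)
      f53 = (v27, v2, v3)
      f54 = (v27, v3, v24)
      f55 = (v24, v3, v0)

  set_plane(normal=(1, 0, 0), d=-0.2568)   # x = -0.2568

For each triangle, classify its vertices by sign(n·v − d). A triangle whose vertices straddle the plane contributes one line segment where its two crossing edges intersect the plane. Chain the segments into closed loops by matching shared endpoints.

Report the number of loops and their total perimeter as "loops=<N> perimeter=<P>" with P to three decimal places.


loops=2 perimeter=8.497

Straddling triangles (16 of 56):
  (v4,v8,v5) [+-+] → (-0.2568, 2.7756, 0)–(-0.2568, 2.63244, 0.154916)  len=0.2109
  (v5,v8,v9) [+--] → (-0.2568, 2.63244, 0.154916)–(-0.2568, 2.05473, 0.78)  len=0.8512
  (v5,v9,v6) [+-+] → (-0.2568, 2.05473, 0.78)–(-0.2568, 1.93442, 0.649826)  len=0.1773
  (v6,v9,v10) [+--] → (-0.2568, 1.93442, 0.649826)–(-0.2568, 1.33392, 0)  len=0.8848
  (v6,v10,v7) [+-+] → (-0.2568, 1.33392, 0)–(-0.2568, 1.35584, -0.0237235)  len=0.0323
  (v7,v10,v11) [+--] → (-0.2568, 1.35584, -0.0237235)–(-0.2568, 2.05473, -0.78)  len=1.0298
  (v7,v11,v4) [+-+] → (-0.2568, 2.05473, -0.78)–(-0.2568, 2.12445, -0.704552)  len=0.1027
  (v4,v11,v8) [+--] → (-0.2568, 2.12445, -0.704552)–(-0.2568, 2.7756, 0)  len=0.9594
  (v20,v24,v21) [-+-] → (-0.2568, -2.7756, 0)–(-0.2568, -2.12445, 0.704552)  len=0.9594
  (v21,v24,v25) [-++] → (-0.2568, -2.12445, 0.704552)–(-0.2568, -2.05473, 0.78)  len=0.1027
  (v21,v25,v22) [-+-] → (-0.2568, -2.05473, 0.78)–(-0.2568, -1.35584, 0.0237235)  len=1.0298
  (v22,v25,v26) [-++] → (-0.2568, -1.35584, 0.0237235)–(-0.2568, -1.33392, 0)  len=0.0323
  (v22,v26,v23) [-+-] → (-0.2568, -1.33392, 0)–(-0.2568, -1.93442, -0.649826)  len=0.8848
  (v23,v26,v27) [-++] → (-0.2568, -1.93442, -0.649826)–(-0.2568, -2.05473, -0.78)  len=0.1773
  (v23,v27,v20) [-+-] → (-0.2568, -2.05473, -0.78)–(-0.2568, -2.63244, -0.154916)  len=0.8512
  (v20,v27,v24) [-++] → (-0.2568, -2.63244, -0.154916)–(-0.2568, -2.7756, 0)  len=0.2109

Chained into 2 loop(s):
  loop 1: 8 segments, perimeter = 4.2483
  loop 2: 8 segments, perimeter = 4.2483
Total perimeter = 8.497
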